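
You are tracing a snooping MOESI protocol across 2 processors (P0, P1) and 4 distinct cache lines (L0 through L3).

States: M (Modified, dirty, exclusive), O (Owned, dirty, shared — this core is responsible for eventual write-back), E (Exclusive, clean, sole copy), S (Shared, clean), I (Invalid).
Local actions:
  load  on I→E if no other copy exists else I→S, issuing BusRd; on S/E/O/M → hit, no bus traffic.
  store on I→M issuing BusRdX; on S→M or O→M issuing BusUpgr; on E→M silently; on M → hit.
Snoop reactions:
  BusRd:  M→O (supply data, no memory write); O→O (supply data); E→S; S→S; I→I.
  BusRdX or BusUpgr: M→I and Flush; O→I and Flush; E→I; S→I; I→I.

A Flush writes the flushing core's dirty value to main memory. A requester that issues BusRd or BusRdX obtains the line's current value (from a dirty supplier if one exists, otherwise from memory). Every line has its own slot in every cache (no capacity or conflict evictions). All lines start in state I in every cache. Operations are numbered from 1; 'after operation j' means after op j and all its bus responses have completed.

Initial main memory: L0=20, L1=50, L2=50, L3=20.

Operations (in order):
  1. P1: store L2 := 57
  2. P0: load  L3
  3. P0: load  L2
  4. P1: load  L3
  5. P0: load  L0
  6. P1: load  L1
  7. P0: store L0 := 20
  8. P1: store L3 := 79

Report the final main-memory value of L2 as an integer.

1. P1: store L2 := 57  bus=[BusRdX]  L2: P0=I P1=M  mem[L2]=50
2. P0: load  L3  bus=[BusRd]  L3: P0=E P1=I  mem[L3]=20
3. P0: load  L2  bus=[BusRd]  L2: P0=S P1=O  mem[L2]=50
4. P1: load  L3  bus=[BusRd]  L3: P0=S P1=S  mem[L3]=20
5. P0: load  L0  bus=[BusRd]  L0: P0=E P1=I  mem[L0]=20
6. P1: load  L1  bus=[BusRd]  L1: P0=I P1=E  mem[L1]=50
7. P0: store L0 := 20  bus=[-]  L0: P0=M P1=I  mem[L0]=20
8. P1: store L3 := 79  bus=[BusUpgr]  L3: P0=I P1=M  mem[L3]=20

memory[L2] = 50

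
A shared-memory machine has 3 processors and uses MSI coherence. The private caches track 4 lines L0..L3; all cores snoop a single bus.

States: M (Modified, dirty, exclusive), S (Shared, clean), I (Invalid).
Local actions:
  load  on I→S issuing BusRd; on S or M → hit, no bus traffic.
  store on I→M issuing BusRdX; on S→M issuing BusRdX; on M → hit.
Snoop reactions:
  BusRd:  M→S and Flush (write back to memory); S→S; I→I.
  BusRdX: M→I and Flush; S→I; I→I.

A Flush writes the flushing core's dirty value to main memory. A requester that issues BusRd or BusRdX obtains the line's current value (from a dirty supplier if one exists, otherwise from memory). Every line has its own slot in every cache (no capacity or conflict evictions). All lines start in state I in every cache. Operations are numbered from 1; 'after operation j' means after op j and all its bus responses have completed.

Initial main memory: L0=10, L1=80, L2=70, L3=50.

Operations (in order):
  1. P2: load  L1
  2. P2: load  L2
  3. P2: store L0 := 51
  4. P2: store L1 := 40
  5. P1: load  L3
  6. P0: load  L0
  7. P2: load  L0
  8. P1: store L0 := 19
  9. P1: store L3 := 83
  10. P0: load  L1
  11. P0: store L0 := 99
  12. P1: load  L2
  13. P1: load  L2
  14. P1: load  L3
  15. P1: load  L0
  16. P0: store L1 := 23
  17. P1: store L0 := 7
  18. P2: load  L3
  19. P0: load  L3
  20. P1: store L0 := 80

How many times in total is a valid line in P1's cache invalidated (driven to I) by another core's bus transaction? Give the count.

invalidations = 1

[1] P2: load  L1 | P0:I, P1:I, P2:S(80) | bus: BusRd
[2] P2: load  L2 | P0:I, P1:I, P2:S(70) | bus: BusRd
[3] P2: store L0 := 51 | P0:I, P1:I, P2:M(51) | bus: BusRdX
[4] P2: store L1 := 40 | P0:I, P1:I, P2:M(40) | bus: BusRdX
[5] P1: load  L3 | P0:I, P1:S(50), P2:I | bus: BusRd
[6] P0: load  L0 | P0:S(51), P1:I, P2:S(51) | bus: BusRd,Flush
[7] P2: load  L0 | P0:S(51), P1:I, P2:S(51) | bus: none
[8] P1: store L0 := 19 | P0:I, P1:M(19), P2:I | bus: BusRdX
[9] P1: store L3 := 83 | P0:I, P1:M(83), P2:I | bus: BusRdX
[10] P0: load  L1 | P0:S(40), P1:I, P2:S(40) | bus: BusRd,Flush
[11] P0: store L0 := 99 | P0:M(99), P1:I, P2:I | bus: BusRdX,Flush
[12] P1: load  L2 | P0:I, P1:S(70), P2:S(70) | bus: BusRd
[13] P1: load  L2 | P0:I, P1:S(70), P2:S(70) | bus: none
[14] P1: load  L3 | P0:I, P1:M(83), P2:I | bus: none
[15] P1: load  L0 | P0:S(99), P1:S(99), P2:I | bus: BusRd,Flush
[16] P0: store L1 := 23 | P0:M(23), P1:I, P2:I | bus: BusRdX
[17] P1: store L0 := 7 | P0:I, P1:M(7), P2:I | bus: BusRdX
[18] P2: load  L3 | P0:I, P1:S(83), P2:S(83) | bus: BusRd,Flush
[19] P0: load  L3 | P0:S(83), P1:S(83), P2:S(83) | bus: BusRd
[20] P1: store L0 := 80 | P0:I, P1:M(80), P2:I | bus: none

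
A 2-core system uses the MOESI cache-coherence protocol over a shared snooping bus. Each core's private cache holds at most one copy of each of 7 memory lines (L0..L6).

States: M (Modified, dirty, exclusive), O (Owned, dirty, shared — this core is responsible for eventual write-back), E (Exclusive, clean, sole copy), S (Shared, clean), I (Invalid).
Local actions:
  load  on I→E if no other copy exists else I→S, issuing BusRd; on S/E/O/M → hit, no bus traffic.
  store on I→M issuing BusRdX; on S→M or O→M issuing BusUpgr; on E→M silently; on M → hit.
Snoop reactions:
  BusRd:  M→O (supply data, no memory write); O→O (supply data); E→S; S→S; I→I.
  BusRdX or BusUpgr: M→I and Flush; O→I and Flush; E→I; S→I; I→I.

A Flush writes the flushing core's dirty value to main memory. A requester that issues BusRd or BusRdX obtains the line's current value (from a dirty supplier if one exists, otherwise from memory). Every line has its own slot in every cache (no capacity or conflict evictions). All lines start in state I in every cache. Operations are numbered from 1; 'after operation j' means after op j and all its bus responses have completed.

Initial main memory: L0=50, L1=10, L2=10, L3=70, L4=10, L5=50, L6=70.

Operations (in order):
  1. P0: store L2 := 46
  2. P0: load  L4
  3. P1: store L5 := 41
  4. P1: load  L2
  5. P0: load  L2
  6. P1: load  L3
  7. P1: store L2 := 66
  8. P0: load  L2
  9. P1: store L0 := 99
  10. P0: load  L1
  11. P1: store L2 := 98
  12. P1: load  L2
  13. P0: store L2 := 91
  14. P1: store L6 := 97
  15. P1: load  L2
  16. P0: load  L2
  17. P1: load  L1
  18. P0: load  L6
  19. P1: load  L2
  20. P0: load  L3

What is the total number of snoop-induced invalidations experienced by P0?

  op1 P0: store L2 := 46 → M/I on L2; bus BusRdX; mem=10
  op2 P0: load  L4 → E/I on L4; bus BusRd; mem=10
  op3 P1: store L5 := 41 → I/M on L5; bus BusRdX; mem=50
  op4 P1: load  L2 → O/S on L2; bus BusRd; mem=10
  op5 P0: load  L2 → O/S on L2; bus (none); mem=10
  op6 P1: load  L3 → I/E on L3; bus BusRd; mem=70
  op7 P1: store L2 := 66 → I/M on L2; bus BusUpgr Flush; mem=46
  op8 P0: load  L2 → S/O on L2; bus BusRd; mem=46
  op9 P1: store L0 := 99 → I/M on L0; bus BusRdX; mem=50
  op10 P0: load  L1 → E/I on L1; bus BusRd; mem=10
  op11 P1: store L2 := 98 → I/M on L2; bus BusUpgr; mem=46
  op12 P1: load  L2 → I/M on L2; bus (none); mem=46
  op13 P0: store L2 := 91 → M/I on L2; bus BusRdX Flush; mem=98
  op14 P1: store L6 := 97 → I/M on L6; bus BusRdX; mem=70
  op15 P1: load  L2 → O/S on L2; bus BusRd; mem=98
  op16 P0: load  L2 → O/S on L2; bus (none); mem=98
  op17 P1: load  L1 → S/S on L1; bus BusRd; mem=10
  op18 P0: load  L6 → S/O on L6; bus BusRd; mem=70
  op19 P1: load  L2 → O/S on L2; bus (none); mem=98
  op20 P0: load  L3 → S/S on L3; bus BusRd; mem=70

invalidations = 2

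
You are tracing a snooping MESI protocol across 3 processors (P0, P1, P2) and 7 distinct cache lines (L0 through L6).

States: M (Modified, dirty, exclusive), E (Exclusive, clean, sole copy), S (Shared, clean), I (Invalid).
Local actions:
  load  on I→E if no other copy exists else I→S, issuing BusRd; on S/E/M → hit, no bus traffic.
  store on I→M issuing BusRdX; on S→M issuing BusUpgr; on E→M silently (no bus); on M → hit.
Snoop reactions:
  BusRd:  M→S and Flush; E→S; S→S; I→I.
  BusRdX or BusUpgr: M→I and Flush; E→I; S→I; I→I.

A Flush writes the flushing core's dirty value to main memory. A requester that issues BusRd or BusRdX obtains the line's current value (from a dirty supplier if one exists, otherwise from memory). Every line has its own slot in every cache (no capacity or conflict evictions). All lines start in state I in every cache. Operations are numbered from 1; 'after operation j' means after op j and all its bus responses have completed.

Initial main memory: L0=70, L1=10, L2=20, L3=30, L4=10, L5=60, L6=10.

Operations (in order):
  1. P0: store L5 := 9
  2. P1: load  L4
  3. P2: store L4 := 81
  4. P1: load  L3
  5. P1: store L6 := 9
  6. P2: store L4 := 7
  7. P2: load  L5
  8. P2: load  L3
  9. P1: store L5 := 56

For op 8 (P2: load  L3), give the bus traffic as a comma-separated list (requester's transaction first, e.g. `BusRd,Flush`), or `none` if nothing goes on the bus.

1. P0: store L5 := 9  bus=[BusRdX]  L5: P0=M P1=I P2=I  mem[L5]=60
2. P1: load  L4  bus=[BusRd]  L4: P0=I P1=E P2=I  mem[L4]=10
3. P2: store L4 := 81  bus=[BusRdX]  L4: P0=I P1=I P2=M  mem[L4]=10
4. P1: load  L3  bus=[BusRd]  L3: P0=I P1=E P2=I  mem[L3]=30
5. P1: store L6 := 9  bus=[BusRdX]  L6: P0=I P1=M P2=I  mem[L6]=10
6. P2: store L4 := 7  bus=[-]  L4: P0=I P1=I P2=M  mem[L4]=10
7. P2: load  L5  bus=[BusRd,Flush]  L5: P0=S P1=I P2=S  mem[L5]=9
8. P2: load  L3  bus=[BusRd]  L3: P0=I P1=S P2=S  mem[L3]=30
9. P1: store L5 := 56  bus=[BusRdX]  L5: P0=I P1=M P2=I  mem[L5]=9

bus = BusRd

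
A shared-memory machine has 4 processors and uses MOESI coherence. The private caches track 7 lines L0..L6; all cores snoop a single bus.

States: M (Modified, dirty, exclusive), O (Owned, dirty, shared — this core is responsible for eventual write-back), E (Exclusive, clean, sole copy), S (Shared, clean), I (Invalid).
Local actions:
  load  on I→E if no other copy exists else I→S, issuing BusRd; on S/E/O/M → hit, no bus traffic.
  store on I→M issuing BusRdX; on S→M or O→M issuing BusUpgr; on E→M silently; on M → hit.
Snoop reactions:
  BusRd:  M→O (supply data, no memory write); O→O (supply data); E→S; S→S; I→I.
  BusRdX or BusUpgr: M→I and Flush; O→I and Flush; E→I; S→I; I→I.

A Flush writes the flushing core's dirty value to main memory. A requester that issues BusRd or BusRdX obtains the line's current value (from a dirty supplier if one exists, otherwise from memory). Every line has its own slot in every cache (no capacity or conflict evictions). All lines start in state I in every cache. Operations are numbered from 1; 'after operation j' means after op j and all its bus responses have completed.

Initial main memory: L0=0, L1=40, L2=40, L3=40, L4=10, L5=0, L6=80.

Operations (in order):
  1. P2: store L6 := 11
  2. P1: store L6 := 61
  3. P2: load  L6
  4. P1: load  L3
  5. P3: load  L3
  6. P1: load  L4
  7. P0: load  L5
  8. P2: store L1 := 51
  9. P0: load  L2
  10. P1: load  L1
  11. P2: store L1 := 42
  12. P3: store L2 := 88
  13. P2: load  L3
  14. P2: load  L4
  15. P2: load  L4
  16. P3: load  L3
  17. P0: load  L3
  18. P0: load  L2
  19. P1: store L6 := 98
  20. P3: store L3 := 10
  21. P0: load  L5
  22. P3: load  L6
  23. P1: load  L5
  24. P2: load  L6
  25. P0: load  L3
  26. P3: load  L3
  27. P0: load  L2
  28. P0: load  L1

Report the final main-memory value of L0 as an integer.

1. P2: store L6 := 11  bus=[BusRdX]  L6: P0=I P1=I P2=M P3=I  mem[L6]=80
2. P1: store L6 := 61  bus=[BusRdX,Flush]  L6: P0=I P1=M P2=I P3=I  mem[L6]=11
3. P2: load  L6  bus=[BusRd]  L6: P0=I P1=O P2=S P3=I  mem[L6]=11
4. P1: load  L3  bus=[BusRd]  L3: P0=I P1=E P2=I P3=I  mem[L3]=40
5. P3: load  L3  bus=[BusRd]  L3: P0=I P1=S P2=I P3=S  mem[L3]=40
6. P1: load  L4  bus=[BusRd]  L4: P0=I P1=E P2=I P3=I  mem[L4]=10
7. P0: load  L5  bus=[BusRd]  L5: P0=E P1=I P2=I P3=I  mem[L5]=0
8. P2: store L1 := 51  bus=[BusRdX]  L1: P0=I P1=I P2=M P3=I  mem[L1]=40
9. P0: load  L2  bus=[BusRd]  L2: P0=E P1=I P2=I P3=I  mem[L2]=40
10. P1: load  L1  bus=[BusRd]  L1: P0=I P1=S P2=O P3=I  mem[L1]=40
11. P2: store L1 := 42  bus=[BusUpgr]  L1: P0=I P1=I P2=M P3=I  mem[L1]=40
12. P3: store L2 := 88  bus=[BusRdX]  L2: P0=I P1=I P2=I P3=M  mem[L2]=40
13. P2: load  L3  bus=[BusRd]  L3: P0=I P1=S P2=S P3=S  mem[L3]=40
14. P2: load  L4  bus=[BusRd]  L4: P0=I P1=S P2=S P3=I  mem[L4]=10
15. P2: load  L4  bus=[-]  L4: P0=I P1=S P2=S P3=I  mem[L4]=10
16. P3: load  L3  bus=[-]  L3: P0=I P1=S P2=S P3=S  mem[L3]=40
17. P0: load  L3  bus=[BusRd]  L3: P0=S P1=S P2=S P3=S  mem[L3]=40
18. P0: load  L2  bus=[BusRd]  L2: P0=S P1=I P2=I P3=O  mem[L2]=40
19. P1: store L6 := 98  bus=[BusUpgr]  L6: P0=I P1=M P2=I P3=I  mem[L6]=11
20. P3: store L3 := 10  bus=[BusUpgr]  L3: P0=I P1=I P2=I P3=M  mem[L3]=40
21. P0: load  L5  bus=[-]  L5: P0=E P1=I P2=I P3=I  mem[L5]=0
22. P3: load  L6  bus=[BusRd]  L6: P0=I P1=O P2=I P3=S  mem[L6]=11
23. P1: load  L5  bus=[BusRd]  L5: P0=S P1=S P2=I P3=I  mem[L5]=0
24. P2: load  L6  bus=[BusRd]  L6: P0=I P1=O P2=S P3=S  mem[L6]=11
25. P0: load  L3  bus=[BusRd]  L3: P0=S P1=I P2=I P3=O  mem[L3]=40
26. P3: load  L3  bus=[-]  L3: P0=S P1=I P2=I P3=O  mem[L3]=40
27. P0: load  L2  bus=[-]  L2: P0=S P1=I P2=I P3=O  mem[L2]=40
28. P0: load  L1  bus=[BusRd]  L1: P0=S P1=I P2=O P3=I  mem[L1]=40

memory[L0] = 0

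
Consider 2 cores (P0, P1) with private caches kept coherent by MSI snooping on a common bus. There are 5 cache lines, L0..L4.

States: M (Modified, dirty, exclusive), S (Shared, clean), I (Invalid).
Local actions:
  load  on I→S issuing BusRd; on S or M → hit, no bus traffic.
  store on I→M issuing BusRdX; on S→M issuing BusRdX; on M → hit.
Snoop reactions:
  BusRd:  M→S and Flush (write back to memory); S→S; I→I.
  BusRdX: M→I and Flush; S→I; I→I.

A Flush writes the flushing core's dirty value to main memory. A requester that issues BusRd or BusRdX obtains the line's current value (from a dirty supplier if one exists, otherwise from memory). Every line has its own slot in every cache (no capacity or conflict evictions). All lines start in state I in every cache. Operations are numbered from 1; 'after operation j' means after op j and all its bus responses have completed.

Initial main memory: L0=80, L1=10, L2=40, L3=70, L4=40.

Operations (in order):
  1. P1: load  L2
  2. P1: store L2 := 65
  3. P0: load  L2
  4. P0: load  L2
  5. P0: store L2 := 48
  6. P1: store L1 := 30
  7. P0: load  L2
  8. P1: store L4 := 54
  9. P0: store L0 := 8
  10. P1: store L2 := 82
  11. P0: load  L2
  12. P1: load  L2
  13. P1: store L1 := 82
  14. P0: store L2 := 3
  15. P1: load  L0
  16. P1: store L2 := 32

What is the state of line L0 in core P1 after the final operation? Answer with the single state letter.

state = S

[1] P1: load  L2 | P0:I, P1:S(40) | bus: BusRd
[2] P1: store L2 := 65 | P0:I, P1:M(65) | bus: BusRdX
[3] P0: load  L2 | P0:S(65), P1:S(65) | bus: BusRd,Flush
[4] P0: load  L2 | P0:S(65), P1:S(65) | bus: none
[5] P0: store L2 := 48 | P0:M(48), P1:I | bus: BusRdX
[6] P1: store L1 := 30 | P0:I, P1:M(30) | bus: BusRdX
[7] P0: load  L2 | P0:M(48), P1:I | bus: none
[8] P1: store L4 := 54 | P0:I, P1:M(54) | bus: BusRdX
[9] P0: store L0 := 8 | P0:M(8), P1:I | bus: BusRdX
[10] P1: store L2 := 82 | P0:I, P1:M(82) | bus: BusRdX,Flush
[11] P0: load  L2 | P0:S(82), P1:S(82) | bus: BusRd,Flush
[12] P1: load  L2 | P0:S(82), P1:S(82) | bus: none
[13] P1: store L1 := 82 | P0:I, P1:M(82) | bus: none
[14] P0: store L2 := 3 | P0:M(3), P1:I | bus: BusRdX
[15] P1: load  L0 | P0:S(8), P1:S(8) | bus: BusRd,Flush
[16] P1: store L2 := 32 | P0:I, P1:M(32) | bus: BusRdX,Flush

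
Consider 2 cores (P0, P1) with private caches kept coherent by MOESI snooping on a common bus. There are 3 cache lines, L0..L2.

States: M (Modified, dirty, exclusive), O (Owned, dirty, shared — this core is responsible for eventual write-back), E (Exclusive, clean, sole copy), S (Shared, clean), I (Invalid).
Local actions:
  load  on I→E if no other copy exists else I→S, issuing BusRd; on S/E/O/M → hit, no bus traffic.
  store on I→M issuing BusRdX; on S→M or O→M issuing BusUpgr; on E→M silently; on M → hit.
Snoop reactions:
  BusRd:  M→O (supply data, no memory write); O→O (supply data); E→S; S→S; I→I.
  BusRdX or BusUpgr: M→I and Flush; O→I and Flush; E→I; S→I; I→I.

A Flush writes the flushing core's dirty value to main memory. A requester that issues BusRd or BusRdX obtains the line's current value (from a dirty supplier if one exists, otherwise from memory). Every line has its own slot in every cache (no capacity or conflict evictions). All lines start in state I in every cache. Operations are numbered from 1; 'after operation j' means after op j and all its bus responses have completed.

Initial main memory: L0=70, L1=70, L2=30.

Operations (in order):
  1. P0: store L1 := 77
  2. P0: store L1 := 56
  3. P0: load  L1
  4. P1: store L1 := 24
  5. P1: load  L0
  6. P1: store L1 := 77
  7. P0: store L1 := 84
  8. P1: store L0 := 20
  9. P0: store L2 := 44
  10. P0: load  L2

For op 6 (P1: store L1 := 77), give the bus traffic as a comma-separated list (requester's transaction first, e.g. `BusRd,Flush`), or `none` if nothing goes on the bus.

  op1 P0: store L1 := 77 → M/I on L1; bus BusRdX; mem=70
  op2 P0: store L1 := 56 → M/I on L1; bus (none); mem=70
  op3 P0: load  L1 → M/I on L1; bus (none); mem=70
  op4 P1: store L1 := 24 → I/M on L1; bus BusRdX Flush; mem=56
  op5 P1: load  L0 → I/E on L0; bus BusRd; mem=70
  op6 P1: store L1 := 77 → I/M on L1; bus (none); mem=56
  op7 P0: store L1 := 84 → M/I on L1; bus BusRdX Flush; mem=77
  op8 P1: store L0 := 20 → I/M on L0; bus (none); mem=70
  op9 P0: store L2 := 44 → M/I on L2; bus BusRdX; mem=30
  op10 P0: load  L2 → M/I on L2; bus (none); mem=30

bus = none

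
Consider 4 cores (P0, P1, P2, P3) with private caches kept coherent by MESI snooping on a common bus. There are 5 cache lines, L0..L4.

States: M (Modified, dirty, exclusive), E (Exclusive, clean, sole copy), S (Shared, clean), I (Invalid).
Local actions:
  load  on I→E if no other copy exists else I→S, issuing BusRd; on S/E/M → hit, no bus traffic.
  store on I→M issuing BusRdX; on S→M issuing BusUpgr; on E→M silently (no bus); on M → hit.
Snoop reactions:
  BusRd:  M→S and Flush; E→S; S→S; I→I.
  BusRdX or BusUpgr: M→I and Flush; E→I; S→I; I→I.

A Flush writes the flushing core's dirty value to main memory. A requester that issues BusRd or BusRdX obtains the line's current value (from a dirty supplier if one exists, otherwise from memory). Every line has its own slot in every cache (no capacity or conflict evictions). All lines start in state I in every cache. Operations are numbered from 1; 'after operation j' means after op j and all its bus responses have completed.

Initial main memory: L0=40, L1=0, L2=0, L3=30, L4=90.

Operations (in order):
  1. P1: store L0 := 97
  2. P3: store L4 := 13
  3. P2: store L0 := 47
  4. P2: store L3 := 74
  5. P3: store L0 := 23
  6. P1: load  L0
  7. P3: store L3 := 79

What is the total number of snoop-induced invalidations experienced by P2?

invalidations = 2

1. P1: store L0 := 97  bus=[BusRdX]  L0: P0=I P1=M P2=I P3=I  mem[L0]=40
2. P3: store L4 := 13  bus=[BusRdX]  L4: P0=I P1=I P2=I P3=M  mem[L4]=90
3. P2: store L0 := 47  bus=[BusRdX,Flush]  L0: P0=I P1=I P2=M P3=I  mem[L0]=97
4. P2: store L3 := 74  bus=[BusRdX]  L3: P0=I P1=I P2=M P3=I  mem[L3]=30
5. P3: store L0 := 23  bus=[BusRdX,Flush]  L0: P0=I P1=I P2=I P3=M  mem[L0]=47
6. P1: load  L0  bus=[BusRd,Flush]  L0: P0=I P1=S P2=I P3=S  mem[L0]=23
7. P3: store L3 := 79  bus=[BusRdX,Flush]  L3: P0=I P1=I P2=I P3=M  mem[L3]=74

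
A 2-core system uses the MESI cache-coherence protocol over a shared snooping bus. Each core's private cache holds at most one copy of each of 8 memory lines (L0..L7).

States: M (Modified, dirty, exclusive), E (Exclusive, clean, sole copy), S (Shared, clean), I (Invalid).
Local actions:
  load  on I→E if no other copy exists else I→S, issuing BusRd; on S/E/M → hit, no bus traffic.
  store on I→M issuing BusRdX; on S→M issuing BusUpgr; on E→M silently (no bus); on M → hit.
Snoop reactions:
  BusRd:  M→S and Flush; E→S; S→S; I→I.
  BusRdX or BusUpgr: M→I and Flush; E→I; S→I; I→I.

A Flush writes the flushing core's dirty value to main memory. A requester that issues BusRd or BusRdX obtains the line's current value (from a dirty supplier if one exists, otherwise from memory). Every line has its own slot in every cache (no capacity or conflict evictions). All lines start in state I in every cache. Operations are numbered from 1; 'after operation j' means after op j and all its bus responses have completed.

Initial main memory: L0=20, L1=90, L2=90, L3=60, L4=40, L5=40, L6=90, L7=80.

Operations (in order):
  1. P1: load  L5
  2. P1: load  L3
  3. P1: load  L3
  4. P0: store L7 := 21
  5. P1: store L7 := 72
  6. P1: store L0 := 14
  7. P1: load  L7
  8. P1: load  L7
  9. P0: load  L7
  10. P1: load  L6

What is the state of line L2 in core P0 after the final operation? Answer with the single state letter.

  op1 P1: load  L5 → I/E on L5; bus BusRd; mem=40
  op2 P1: load  L3 → I/E on L3; bus BusRd; mem=60
  op3 P1: load  L3 → I/E on L3; bus (none); mem=60
  op4 P0: store L7 := 21 → M/I on L7; bus BusRdX; mem=80
  op5 P1: store L7 := 72 → I/M on L7; bus BusRdX Flush; mem=21
  op6 P1: store L0 := 14 → I/M on L0; bus BusRdX; mem=20
  op7 P1: load  L7 → I/M on L7; bus (none); mem=21
  op8 P1: load  L7 → I/M on L7; bus (none); mem=21
  op9 P0: load  L7 → S/S on L7; bus BusRd Flush; mem=72
  op10 P1: load  L6 → I/E on L6; bus BusRd; mem=90

state = I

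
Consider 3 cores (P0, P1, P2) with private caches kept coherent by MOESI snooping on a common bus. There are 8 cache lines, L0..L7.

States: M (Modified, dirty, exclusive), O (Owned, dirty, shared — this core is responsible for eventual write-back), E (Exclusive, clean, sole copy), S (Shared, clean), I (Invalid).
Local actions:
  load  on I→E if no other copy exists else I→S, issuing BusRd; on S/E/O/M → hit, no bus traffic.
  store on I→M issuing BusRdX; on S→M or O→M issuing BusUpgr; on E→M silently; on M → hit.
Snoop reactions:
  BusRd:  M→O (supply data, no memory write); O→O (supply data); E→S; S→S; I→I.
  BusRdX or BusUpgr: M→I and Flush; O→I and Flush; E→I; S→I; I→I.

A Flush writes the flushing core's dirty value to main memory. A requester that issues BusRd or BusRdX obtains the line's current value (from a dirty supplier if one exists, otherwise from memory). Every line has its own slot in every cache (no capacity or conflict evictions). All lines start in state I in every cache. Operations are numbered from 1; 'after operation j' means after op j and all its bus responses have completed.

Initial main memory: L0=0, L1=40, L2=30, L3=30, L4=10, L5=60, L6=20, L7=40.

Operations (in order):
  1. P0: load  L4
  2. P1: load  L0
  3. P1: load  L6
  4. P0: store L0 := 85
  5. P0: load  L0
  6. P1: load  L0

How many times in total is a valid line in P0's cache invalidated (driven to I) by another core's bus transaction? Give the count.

invalidations = 0

1. P0: load  L4  bus=[BusRd]  L4: P0=E P1=I P2=I  mem[L4]=10
2. P1: load  L0  bus=[BusRd]  L0: P0=I P1=E P2=I  mem[L0]=0
3. P1: load  L6  bus=[BusRd]  L6: P0=I P1=E P2=I  mem[L6]=20
4. P0: store L0 := 85  bus=[BusRdX]  L0: P0=M P1=I P2=I  mem[L0]=0
5. P0: load  L0  bus=[-]  L0: P0=M P1=I P2=I  mem[L0]=0
6. P1: load  L0  bus=[BusRd]  L0: P0=O P1=S P2=I  mem[L0]=0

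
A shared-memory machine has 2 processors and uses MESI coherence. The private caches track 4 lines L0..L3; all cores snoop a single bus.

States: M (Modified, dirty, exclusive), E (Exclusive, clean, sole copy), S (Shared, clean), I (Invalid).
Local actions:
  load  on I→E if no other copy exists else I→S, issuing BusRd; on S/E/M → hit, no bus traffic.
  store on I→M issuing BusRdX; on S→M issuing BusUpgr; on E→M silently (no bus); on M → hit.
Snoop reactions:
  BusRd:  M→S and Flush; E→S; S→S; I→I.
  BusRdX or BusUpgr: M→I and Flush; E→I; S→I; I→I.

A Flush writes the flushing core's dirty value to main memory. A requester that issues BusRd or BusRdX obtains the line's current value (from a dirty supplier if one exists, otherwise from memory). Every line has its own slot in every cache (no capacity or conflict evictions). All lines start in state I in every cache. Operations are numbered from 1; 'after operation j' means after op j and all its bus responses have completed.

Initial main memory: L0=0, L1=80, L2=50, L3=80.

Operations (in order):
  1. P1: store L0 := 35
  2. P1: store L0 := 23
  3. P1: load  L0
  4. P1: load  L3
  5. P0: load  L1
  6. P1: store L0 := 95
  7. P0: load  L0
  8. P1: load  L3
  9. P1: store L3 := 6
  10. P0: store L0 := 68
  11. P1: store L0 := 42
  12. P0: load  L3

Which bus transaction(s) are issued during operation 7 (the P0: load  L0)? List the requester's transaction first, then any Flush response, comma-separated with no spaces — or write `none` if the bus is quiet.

bus = BusRd,Flush

step 1: P1: store L0 := 35  ⟶  IM  (L0)  txn=BusRdX  M[L0]=0
step 2: P1: store L0 := 23  ⟶  IM  (L0)  txn=∅  M[L0]=0
step 3: P1: load  L0  ⟶  IM  (L0)  txn=∅  M[L0]=0
step 4: P1: load  L3  ⟶  IE  (L3)  txn=BusRd  M[L3]=80
step 5: P0: load  L1  ⟶  EI  (L1)  txn=BusRd  M[L1]=80
step 6: P1: store L0 := 95  ⟶  IM  (L0)  txn=∅  M[L0]=0
step 7: P0: load  L0  ⟶  SS  (L0)  txn=BusRd+Flush  M[L0]=95
step 8: P1: load  L3  ⟶  IE  (L3)  txn=∅  M[L3]=80
step 9: P1: store L3 := 6  ⟶  IM  (L3)  txn=∅  M[L3]=80
step 10: P0: store L0 := 68  ⟶  MI  (L0)  txn=BusUpgr  M[L0]=95
step 11: P1: store L0 := 42  ⟶  IM  (L0)  txn=BusRdX+Flush  M[L0]=68
step 12: P0: load  L3  ⟶  SS  (L3)  txn=BusRd+Flush  M[L3]=6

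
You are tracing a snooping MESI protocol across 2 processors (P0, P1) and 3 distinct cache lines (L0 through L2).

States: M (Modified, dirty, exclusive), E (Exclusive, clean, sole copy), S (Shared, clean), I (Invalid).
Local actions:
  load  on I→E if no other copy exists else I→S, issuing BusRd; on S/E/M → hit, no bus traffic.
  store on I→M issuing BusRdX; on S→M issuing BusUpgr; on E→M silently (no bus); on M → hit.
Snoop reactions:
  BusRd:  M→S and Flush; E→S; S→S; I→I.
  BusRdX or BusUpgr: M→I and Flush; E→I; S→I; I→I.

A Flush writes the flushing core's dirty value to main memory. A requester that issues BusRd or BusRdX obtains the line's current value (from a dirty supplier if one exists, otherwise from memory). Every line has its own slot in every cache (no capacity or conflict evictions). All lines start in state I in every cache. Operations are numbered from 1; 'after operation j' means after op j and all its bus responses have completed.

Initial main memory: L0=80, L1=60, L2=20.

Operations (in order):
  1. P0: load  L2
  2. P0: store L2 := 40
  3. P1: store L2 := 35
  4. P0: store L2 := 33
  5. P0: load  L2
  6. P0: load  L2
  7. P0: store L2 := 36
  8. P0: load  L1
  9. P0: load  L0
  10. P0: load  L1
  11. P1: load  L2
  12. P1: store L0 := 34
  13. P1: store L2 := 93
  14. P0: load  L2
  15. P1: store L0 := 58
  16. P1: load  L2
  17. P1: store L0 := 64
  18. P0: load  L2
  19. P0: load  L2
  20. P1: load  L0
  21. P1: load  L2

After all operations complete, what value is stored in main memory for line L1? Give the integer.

1. P0: load  L2  bus=[BusRd]  L2: P0=E P1=I  mem[L2]=20
2. P0: store L2 := 40  bus=[-]  L2: P0=M P1=I  mem[L2]=20
3. P1: store L2 := 35  bus=[BusRdX,Flush]  L2: P0=I P1=M  mem[L2]=40
4. P0: store L2 := 33  bus=[BusRdX,Flush]  L2: P0=M P1=I  mem[L2]=35
5. P0: load  L2  bus=[-]  L2: P0=M P1=I  mem[L2]=35
6. P0: load  L2  bus=[-]  L2: P0=M P1=I  mem[L2]=35
7. P0: store L2 := 36  bus=[-]  L2: P0=M P1=I  mem[L2]=35
8. P0: load  L1  bus=[BusRd]  L1: P0=E P1=I  mem[L1]=60
9. P0: load  L0  bus=[BusRd]  L0: P0=E P1=I  mem[L0]=80
10. P0: load  L1  bus=[-]  L1: P0=E P1=I  mem[L1]=60
11. P1: load  L2  bus=[BusRd,Flush]  L2: P0=S P1=S  mem[L2]=36
12. P1: store L0 := 34  bus=[BusRdX]  L0: P0=I P1=M  mem[L0]=80
13. P1: store L2 := 93  bus=[BusUpgr]  L2: P0=I P1=M  mem[L2]=36
14. P0: load  L2  bus=[BusRd,Flush]  L2: P0=S P1=S  mem[L2]=93
15. P1: store L0 := 58  bus=[-]  L0: P0=I P1=M  mem[L0]=80
16. P1: load  L2  bus=[-]  L2: P0=S P1=S  mem[L2]=93
17. P1: store L0 := 64  bus=[-]  L0: P0=I P1=M  mem[L0]=80
18. P0: load  L2  bus=[-]  L2: P0=S P1=S  mem[L2]=93
19. P0: load  L2  bus=[-]  L2: P0=S P1=S  mem[L2]=93
20. P1: load  L0  bus=[-]  L0: P0=I P1=M  mem[L0]=80
21. P1: load  L2  bus=[-]  L2: P0=S P1=S  mem[L2]=93

memory[L1] = 60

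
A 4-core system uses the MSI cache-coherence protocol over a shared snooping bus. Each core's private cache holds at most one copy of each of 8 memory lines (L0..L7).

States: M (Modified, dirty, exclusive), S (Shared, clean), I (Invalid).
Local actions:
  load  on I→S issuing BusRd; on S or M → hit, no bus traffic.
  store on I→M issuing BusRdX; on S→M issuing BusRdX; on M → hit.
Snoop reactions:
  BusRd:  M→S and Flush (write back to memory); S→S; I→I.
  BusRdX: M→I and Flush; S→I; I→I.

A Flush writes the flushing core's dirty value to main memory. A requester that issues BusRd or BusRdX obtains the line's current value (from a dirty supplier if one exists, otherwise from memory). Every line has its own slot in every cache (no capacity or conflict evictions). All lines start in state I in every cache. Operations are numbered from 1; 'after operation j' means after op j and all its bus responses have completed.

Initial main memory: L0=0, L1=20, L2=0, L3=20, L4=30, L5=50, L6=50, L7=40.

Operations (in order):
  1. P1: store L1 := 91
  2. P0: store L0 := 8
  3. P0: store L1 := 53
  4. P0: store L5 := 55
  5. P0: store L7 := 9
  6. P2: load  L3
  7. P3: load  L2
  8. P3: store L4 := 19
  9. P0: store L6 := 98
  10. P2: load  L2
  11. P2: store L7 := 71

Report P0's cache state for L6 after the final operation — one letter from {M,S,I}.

state = M

[1] P1: store L1 := 91 | P0:I, P1:M(91), P2:I, P3:I | bus: BusRdX
[2] P0: store L0 := 8 | P0:M(8), P1:I, P2:I, P3:I | bus: BusRdX
[3] P0: store L1 := 53 | P0:M(53), P1:I, P2:I, P3:I | bus: BusRdX,Flush
[4] P0: store L5 := 55 | P0:M(55), P1:I, P2:I, P3:I | bus: BusRdX
[5] P0: store L7 := 9 | P0:M(9), P1:I, P2:I, P3:I | bus: BusRdX
[6] P2: load  L3 | P0:I, P1:I, P2:S(20), P3:I | bus: BusRd
[7] P3: load  L2 | P0:I, P1:I, P2:I, P3:S(0) | bus: BusRd
[8] P3: store L4 := 19 | P0:I, P1:I, P2:I, P3:M(19) | bus: BusRdX
[9] P0: store L6 := 98 | P0:M(98), P1:I, P2:I, P3:I | bus: BusRdX
[10] P2: load  L2 | P0:I, P1:I, P2:S(0), P3:S(0) | bus: BusRd
[11] P2: store L7 := 71 | P0:I, P1:I, P2:M(71), P3:I | bus: BusRdX,Flush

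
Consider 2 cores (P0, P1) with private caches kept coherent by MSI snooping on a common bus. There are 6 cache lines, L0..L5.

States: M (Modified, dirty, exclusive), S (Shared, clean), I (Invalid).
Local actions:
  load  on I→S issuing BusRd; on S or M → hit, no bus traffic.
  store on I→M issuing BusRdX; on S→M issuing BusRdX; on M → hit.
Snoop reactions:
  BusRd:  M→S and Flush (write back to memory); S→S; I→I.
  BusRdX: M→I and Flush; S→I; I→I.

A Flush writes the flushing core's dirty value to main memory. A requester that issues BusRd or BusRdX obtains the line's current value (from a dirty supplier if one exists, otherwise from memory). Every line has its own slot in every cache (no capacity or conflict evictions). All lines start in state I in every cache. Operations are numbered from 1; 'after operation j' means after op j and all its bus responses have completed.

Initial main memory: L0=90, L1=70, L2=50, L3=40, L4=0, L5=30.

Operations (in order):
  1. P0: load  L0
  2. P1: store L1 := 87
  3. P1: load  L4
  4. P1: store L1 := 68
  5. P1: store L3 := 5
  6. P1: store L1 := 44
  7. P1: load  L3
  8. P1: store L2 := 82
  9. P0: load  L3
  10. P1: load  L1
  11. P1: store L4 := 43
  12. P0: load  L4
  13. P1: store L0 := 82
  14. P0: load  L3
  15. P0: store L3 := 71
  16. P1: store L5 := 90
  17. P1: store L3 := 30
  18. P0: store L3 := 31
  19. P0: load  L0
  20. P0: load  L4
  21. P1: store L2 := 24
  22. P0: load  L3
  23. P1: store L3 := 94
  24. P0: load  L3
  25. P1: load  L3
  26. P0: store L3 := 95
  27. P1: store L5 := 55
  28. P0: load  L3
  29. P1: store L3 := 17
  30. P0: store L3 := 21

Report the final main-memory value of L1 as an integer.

[1] P0: load  L0 | P0:S(90), P1:I | bus: BusRd
[2] P1: store L1 := 87 | P0:I, P1:M(87) | bus: BusRdX
[3] P1: load  L4 | P0:I, P1:S(0) | bus: BusRd
[4] P1: store L1 := 68 | P0:I, P1:M(68) | bus: none
[5] P1: store L3 := 5 | P0:I, P1:M(5) | bus: BusRdX
[6] P1: store L1 := 44 | P0:I, P1:M(44) | bus: none
[7] P1: load  L3 | P0:I, P1:M(5) | bus: none
[8] P1: store L2 := 82 | P0:I, P1:M(82) | bus: BusRdX
[9] P0: load  L3 | P0:S(5), P1:S(5) | bus: BusRd,Flush
[10] P1: load  L1 | P0:I, P1:M(44) | bus: none
[11] P1: store L4 := 43 | P0:I, P1:M(43) | bus: BusRdX
[12] P0: load  L4 | P0:S(43), P1:S(43) | bus: BusRd,Flush
[13] P1: store L0 := 82 | P0:I, P1:M(82) | bus: BusRdX
[14] P0: load  L3 | P0:S(5), P1:S(5) | bus: none
[15] P0: store L3 := 71 | P0:M(71), P1:I | bus: BusRdX
[16] P1: store L5 := 90 | P0:I, P1:M(90) | bus: BusRdX
[17] P1: store L3 := 30 | P0:I, P1:M(30) | bus: BusRdX,Flush
[18] P0: store L3 := 31 | P0:M(31), P1:I | bus: BusRdX,Flush
[19] P0: load  L0 | P0:S(82), P1:S(82) | bus: BusRd,Flush
[20] P0: load  L4 | P0:S(43), P1:S(43) | bus: none
[21] P1: store L2 := 24 | P0:I, P1:M(24) | bus: none
[22] P0: load  L3 | P0:M(31), P1:I | bus: none
[23] P1: store L3 := 94 | P0:I, P1:M(94) | bus: BusRdX,Flush
[24] P0: load  L3 | P0:S(94), P1:S(94) | bus: BusRd,Flush
[25] P1: load  L3 | P0:S(94), P1:S(94) | bus: none
[26] P0: store L3 := 95 | P0:M(95), P1:I | bus: BusRdX
[27] P1: store L5 := 55 | P0:I, P1:M(55) | bus: none
[28] P0: load  L3 | P0:M(95), P1:I | bus: none
[29] P1: store L3 := 17 | P0:I, P1:M(17) | bus: BusRdX,Flush
[30] P0: store L3 := 21 | P0:M(21), P1:I | bus: BusRdX,Flush

memory[L1] = 70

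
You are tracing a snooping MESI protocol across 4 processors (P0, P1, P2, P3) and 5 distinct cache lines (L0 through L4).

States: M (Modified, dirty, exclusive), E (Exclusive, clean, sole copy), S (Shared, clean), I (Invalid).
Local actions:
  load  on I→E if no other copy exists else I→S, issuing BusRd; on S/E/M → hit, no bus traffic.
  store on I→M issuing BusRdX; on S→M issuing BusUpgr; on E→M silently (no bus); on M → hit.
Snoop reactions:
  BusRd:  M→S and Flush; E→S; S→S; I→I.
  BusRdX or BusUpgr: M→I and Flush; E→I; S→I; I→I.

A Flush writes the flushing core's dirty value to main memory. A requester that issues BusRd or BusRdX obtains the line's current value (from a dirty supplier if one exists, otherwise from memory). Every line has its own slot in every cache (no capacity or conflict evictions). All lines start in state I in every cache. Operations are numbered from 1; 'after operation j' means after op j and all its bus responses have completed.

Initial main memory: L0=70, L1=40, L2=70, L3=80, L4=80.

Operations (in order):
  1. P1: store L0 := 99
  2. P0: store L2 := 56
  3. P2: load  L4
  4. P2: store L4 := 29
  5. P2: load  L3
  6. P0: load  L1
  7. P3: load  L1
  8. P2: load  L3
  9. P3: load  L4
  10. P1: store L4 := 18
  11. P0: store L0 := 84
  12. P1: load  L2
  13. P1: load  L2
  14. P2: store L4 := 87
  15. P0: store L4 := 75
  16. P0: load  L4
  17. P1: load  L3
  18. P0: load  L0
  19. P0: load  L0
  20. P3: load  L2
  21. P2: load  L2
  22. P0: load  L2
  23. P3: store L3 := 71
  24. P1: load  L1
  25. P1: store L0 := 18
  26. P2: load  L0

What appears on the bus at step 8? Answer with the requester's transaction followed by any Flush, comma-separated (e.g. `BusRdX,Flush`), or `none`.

bus = none

1. P1: store L0 := 99  bus=[BusRdX]  L0: P0=I P1=M P2=I P3=I  mem[L0]=70
2. P0: store L2 := 56  bus=[BusRdX]  L2: P0=M P1=I P2=I P3=I  mem[L2]=70
3. P2: load  L4  bus=[BusRd]  L4: P0=I P1=I P2=E P3=I  mem[L4]=80
4. P2: store L4 := 29  bus=[-]  L4: P0=I P1=I P2=M P3=I  mem[L4]=80
5. P2: load  L3  bus=[BusRd]  L3: P0=I P1=I P2=E P3=I  mem[L3]=80
6. P0: load  L1  bus=[BusRd]  L1: P0=E P1=I P2=I P3=I  mem[L1]=40
7. P3: load  L1  bus=[BusRd]  L1: P0=S P1=I P2=I P3=S  mem[L1]=40
8. P2: load  L3  bus=[-]  L3: P0=I P1=I P2=E P3=I  mem[L3]=80
9. P3: load  L4  bus=[BusRd,Flush]  L4: P0=I P1=I P2=S P3=S  mem[L4]=29
10. P1: store L4 := 18  bus=[BusRdX]  L4: P0=I P1=M P2=I P3=I  mem[L4]=29
11. P0: store L0 := 84  bus=[BusRdX,Flush]  L0: P0=M P1=I P2=I P3=I  mem[L0]=99
12. P1: load  L2  bus=[BusRd,Flush]  L2: P0=S P1=S P2=I P3=I  mem[L2]=56
13. P1: load  L2  bus=[-]  L2: P0=S P1=S P2=I P3=I  mem[L2]=56
14. P2: store L4 := 87  bus=[BusRdX,Flush]  L4: P0=I P1=I P2=M P3=I  mem[L4]=18
15. P0: store L4 := 75  bus=[BusRdX,Flush]  L4: P0=M P1=I P2=I P3=I  mem[L4]=87
16. P0: load  L4  bus=[-]  L4: P0=M P1=I P2=I P3=I  mem[L4]=87
17. P1: load  L3  bus=[BusRd]  L3: P0=I P1=S P2=S P3=I  mem[L3]=80
18. P0: load  L0  bus=[-]  L0: P0=M P1=I P2=I P3=I  mem[L0]=99
19. P0: load  L0  bus=[-]  L0: P0=M P1=I P2=I P3=I  mem[L0]=99
20. P3: load  L2  bus=[BusRd]  L2: P0=S P1=S P2=I P3=S  mem[L2]=56
21. P2: load  L2  bus=[BusRd]  L2: P0=S P1=S P2=S P3=S  mem[L2]=56
22. P0: load  L2  bus=[-]  L2: P0=S P1=S P2=S P3=S  mem[L2]=56
23. P3: store L3 := 71  bus=[BusRdX]  L3: P0=I P1=I P2=I P3=M  mem[L3]=80
24. P1: load  L1  bus=[BusRd]  L1: P0=S P1=S P2=I P3=S  mem[L1]=40
25. P1: store L0 := 18  bus=[BusRdX,Flush]  L0: P0=I P1=M P2=I P3=I  mem[L0]=84
26. P2: load  L0  bus=[BusRd,Flush]  L0: P0=I P1=S P2=S P3=I  mem[L0]=18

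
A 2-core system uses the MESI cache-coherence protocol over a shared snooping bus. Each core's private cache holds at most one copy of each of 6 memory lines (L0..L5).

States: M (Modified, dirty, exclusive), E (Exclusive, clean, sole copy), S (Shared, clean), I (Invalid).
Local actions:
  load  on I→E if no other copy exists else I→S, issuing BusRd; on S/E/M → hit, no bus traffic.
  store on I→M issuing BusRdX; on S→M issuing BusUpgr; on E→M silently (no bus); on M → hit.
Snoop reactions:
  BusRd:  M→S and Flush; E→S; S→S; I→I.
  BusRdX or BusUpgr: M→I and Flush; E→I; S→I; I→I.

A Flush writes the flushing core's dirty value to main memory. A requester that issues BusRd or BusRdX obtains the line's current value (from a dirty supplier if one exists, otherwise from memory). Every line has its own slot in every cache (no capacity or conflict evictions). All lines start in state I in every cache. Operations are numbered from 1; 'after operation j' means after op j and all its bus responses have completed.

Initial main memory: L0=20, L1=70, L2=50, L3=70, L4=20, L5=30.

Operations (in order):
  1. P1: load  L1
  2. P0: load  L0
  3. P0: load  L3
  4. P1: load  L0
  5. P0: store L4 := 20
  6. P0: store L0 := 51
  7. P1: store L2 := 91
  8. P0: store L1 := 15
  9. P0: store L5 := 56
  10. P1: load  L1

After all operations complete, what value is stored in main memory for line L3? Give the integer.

step 1: P1: load  L1  ⟶  IE  (L1)  txn=BusRd  M[L1]=70
step 2: P0: load  L0  ⟶  EI  (L0)  txn=BusRd  M[L0]=20
step 3: P0: load  L3  ⟶  EI  (L3)  txn=BusRd  M[L3]=70
step 4: P1: load  L0  ⟶  SS  (L0)  txn=BusRd  M[L0]=20
step 5: P0: store L4 := 20  ⟶  MI  (L4)  txn=BusRdX  M[L4]=20
step 6: P0: store L0 := 51  ⟶  MI  (L0)  txn=BusUpgr  M[L0]=20
step 7: P1: store L2 := 91  ⟶  IM  (L2)  txn=BusRdX  M[L2]=50
step 8: P0: store L1 := 15  ⟶  MI  (L1)  txn=BusRdX  M[L1]=70
step 9: P0: store L5 := 56  ⟶  MI  (L5)  txn=BusRdX  M[L5]=30
step 10: P1: load  L1  ⟶  SS  (L1)  txn=BusRd+Flush  M[L1]=15

memory[L3] = 70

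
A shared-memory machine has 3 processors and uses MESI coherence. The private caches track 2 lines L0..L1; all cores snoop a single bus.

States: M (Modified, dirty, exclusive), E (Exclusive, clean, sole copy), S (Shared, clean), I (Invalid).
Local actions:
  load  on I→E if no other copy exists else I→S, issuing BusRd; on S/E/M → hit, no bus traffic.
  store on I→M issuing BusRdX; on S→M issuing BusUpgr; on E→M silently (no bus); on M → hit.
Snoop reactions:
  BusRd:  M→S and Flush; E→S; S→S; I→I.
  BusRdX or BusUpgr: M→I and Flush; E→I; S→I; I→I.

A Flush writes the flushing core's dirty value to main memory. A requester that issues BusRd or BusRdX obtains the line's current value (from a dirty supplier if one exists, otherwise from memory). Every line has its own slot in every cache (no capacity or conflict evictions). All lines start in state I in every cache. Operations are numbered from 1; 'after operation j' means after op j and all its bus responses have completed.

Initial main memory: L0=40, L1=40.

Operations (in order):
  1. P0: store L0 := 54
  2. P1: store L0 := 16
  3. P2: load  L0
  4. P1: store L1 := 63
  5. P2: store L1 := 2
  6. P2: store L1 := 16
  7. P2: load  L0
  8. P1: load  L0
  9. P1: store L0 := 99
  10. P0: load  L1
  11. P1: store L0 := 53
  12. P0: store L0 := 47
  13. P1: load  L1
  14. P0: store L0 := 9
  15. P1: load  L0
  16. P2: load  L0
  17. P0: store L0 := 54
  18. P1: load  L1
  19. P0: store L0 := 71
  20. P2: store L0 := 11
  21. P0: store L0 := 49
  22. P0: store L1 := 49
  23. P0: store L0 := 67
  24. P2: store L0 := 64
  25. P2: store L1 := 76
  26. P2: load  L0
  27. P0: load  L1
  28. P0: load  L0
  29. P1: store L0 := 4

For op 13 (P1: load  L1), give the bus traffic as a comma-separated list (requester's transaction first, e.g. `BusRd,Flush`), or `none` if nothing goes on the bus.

bus = BusRd

[1] P0: store L0 := 54 | P0:M(54), P1:I, P2:I | bus: BusRdX
[2] P1: store L0 := 16 | P0:I, P1:M(16), P2:I | bus: BusRdX,Flush
[3] P2: load  L0 | P0:I, P1:S(16), P2:S(16) | bus: BusRd,Flush
[4] P1: store L1 := 63 | P0:I, P1:M(63), P2:I | bus: BusRdX
[5] P2: store L1 := 2 | P0:I, P1:I, P2:M(2) | bus: BusRdX,Flush
[6] P2: store L1 := 16 | P0:I, P1:I, P2:M(16) | bus: none
[7] P2: load  L0 | P0:I, P1:S(16), P2:S(16) | bus: none
[8] P1: load  L0 | P0:I, P1:S(16), P2:S(16) | bus: none
[9] P1: store L0 := 99 | P0:I, P1:M(99), P2:I | bus: BusUpgr
[10] P0: load  L1 | P0:S(16), P1:I, P2:S(16) | bus: BusRd,Flush
[11] P1: store L0 := 53 | P0:I, P1:M(53), P2:I | bus: none
[12] P0: store L0 := 47 | P0:M(47), P1:I, P2:I | bus: BusRdX,Flush
[13] P1: load  L1 | P0:S(16), P1:S(16), P2:S(16) | bus: BusRd
[14] P0: store L0 := 9 | P0:M(9), P1:I, P2:I | bus: none
[15] P1: load  L0 | P0:S(9), P1:S(9), P2:I | bus: BusRd,Flush
[16] P2: load  L0 | P0:S(9), P1:S(9), P2:S(9) | bus: BusRd
[17] P0: store L0 := 54 | P0:M(54), P1:I, P2:I | bus: BusUpgr
[18] P1: load  L1 | P0:S(16), P1:S(16), P2:S(16) | bus: none
[19] P0: store L0 := 71 | P0:M(71), P1:I, P2:I | bus: none
[20] P2: store L0 := 11 | P0:I, P1:I, P2:M(11) | bus: BusRdX,Flush
[21] P0: store L0 := 49 | P0:M(49), P1:I, P2:I | bus: BusRdX,Flush
[22] P0: store L1 := 49 | P0:M(49), P1:I, P2:I | bus: BusUpgr
[23] P0: store L0 := 67 | P0:M(67), P1:I, P2:I | bus: none
[24] P2: store L0 := 64 | P0:I, P1:I, P2:M(64) | bus: BusRdX,Flush
[25] P2: store L1 := 76 | P0:I, P1:I, P2:M(76) | bus: BusRdX,Flush
[26] P2: load  L0 | P0:I, P1:I, P2:M(64) | bus: none
[27] P0: load  L1 | P0:S(76), P1:I, P2:S(76) | bus: BusRd,Flush
[28] P0: load  L0 | P0:S(64), P1:I, P2:S(64) | bus: BusRd,Flush
[29] P1: store L0 := 4 | P0:I, P1:M(4), P2:I | bus: BusRdX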